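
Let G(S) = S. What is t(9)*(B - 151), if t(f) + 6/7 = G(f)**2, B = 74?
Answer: -6171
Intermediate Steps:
t(f) = -6/7 + f**2
t(9)*(B - 151) = (-6/7 + 9**2)*(74 - 151) = (-6/7 + 81)*(-77) = (561/7)*(-77) = -6171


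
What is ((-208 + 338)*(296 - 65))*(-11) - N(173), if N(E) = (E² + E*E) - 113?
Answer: -390075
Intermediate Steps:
N(E) = -113 + 2*E² (N(E) = (E² + E²) - 113 = 2*E² - 113 = -113 + 2*E²)
((-208 + 338)*(296 - 65))*(-11) - N(173) = ((-208 + 338)*(296 - 65))*(-11) - (-113 + 2*173²) = (130*231)*(-11) - (-113 + 2*29929) = 30030*(-11) - (-113 + 59858) = -330330 - 1*59745 = -330330 - 59745 = -390075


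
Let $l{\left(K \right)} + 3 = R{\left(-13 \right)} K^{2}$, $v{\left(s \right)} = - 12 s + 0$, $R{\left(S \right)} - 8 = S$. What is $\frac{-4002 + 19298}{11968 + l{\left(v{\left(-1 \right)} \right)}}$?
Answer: $\frac{15296}{11245} \approx 1.3602$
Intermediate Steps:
$R{\left(S \right)} = 8 + S$
$v{\left(s \right)} = - 12 s$
$l{\left(K \right)} = -3 - 5 K^{2}$ ($l{\left(K \right)} = -3 + \left(8 - 13\right) K^{2} = -3 - 5 K^{2}$)
$\frac{-4002 + 19298}{11968 + l{\left(v{\left(-1 \right)} \right)}} = \frac{-4002 + 19298}{11968 - \left(3 + 5 \left(\left(-12\right) \left(-1\right)\right)^{2}\right)} = \frac{15296}{11968 - \left(3 + 5 \cdot 12^{2}\right)} = \frac{15296}{11968 - 723} = \frac{15296}{11245}$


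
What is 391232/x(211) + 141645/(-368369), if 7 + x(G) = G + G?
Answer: 144058957933/152873135 ≈ 942.34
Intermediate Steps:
x(G) = -7 + 2*G (x(G) = -7 + (G + G) = -7 + 2*G)
391232/x(211) + 141645/(-368369) = 391232/(-7 + 2*211) + 141645/(-368369) = 391232/(-7 + 422) + 141645*(-1/368369) = 391232/415 - 141645/368369 = 144058957933/152873135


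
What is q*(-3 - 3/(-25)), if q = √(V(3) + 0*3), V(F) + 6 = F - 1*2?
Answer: -72*I*√5/25 ≈ -6.4399*I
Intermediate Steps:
V(F) = -8 + F (V(F) = -6 + (F - 1*2) = -6 + (F - 2) = -6 + (-2 + F) = -8 + F)
q = I*√5 (q = √((-8 + 3) + 0*3) = √(-5 + 0) = √(-5) = I*√5 ≈ 2.2361*I)
q*(-3 - 3/(-25)) = (I*√5)*(-3 - 3/(-25)) = (I*√5)*(-3 - 3*(-1/25)) = (I*√5)*(-3 + 3/25) = (I*√5)*(-72/25) = -72*I*√5/25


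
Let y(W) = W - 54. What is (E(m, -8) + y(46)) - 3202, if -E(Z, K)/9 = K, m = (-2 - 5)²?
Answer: -3138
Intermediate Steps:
y(W) = -54 + W
m = 49 (m = (-7)² = 49)
E(Z, K) = -9*K
(E(m, -8) + y(46)) - 3202 = (-9*(-8) + (-54 + 46)) - 3202 = (72 - 8) - 3202 = 64 - 3202 = -3138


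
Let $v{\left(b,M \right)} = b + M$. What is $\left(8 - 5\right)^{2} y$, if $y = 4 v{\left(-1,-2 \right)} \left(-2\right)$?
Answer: $216$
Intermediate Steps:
$v{\left(b,M \right)} = M + b$
$y = 24$ ($y = 4 \left(-2 - 1\right) \left(-2\right) = 4 \left(-3\right) \left(-2\right) = \left(-12\right) \left(-2\right) = 24$)
$\left(8 - 5\right)^{2} y = \left(8 - 5\right)^{2} \cdot 24 = 3^{2} \cdot 24 = 9 \cdot 24 = 216$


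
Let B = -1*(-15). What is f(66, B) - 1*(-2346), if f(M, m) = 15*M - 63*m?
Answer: 2391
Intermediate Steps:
B = 15
f(M, m) = -63*m + 15*M
f(66, B) - 1*(-2346) = (-63*15 + 15*66) - 1*(-2346) = (-945 + 990) + 2346 = 45 + 2346 = 2391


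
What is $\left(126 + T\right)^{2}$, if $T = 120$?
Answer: $60516$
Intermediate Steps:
$\left(126 + T\right)^{2} = \left(126 + 120\right)^{2} = 246^{2} = 60516$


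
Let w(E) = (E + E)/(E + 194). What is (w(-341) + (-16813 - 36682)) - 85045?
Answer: -20364698/147 ≈ -1.3854e+5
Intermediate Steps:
w(E) = 2*E/(194 + E) (w(E) = (2*E)/(194 + E) = 2*E/(194 + E))
(w(-341) + (-16813 - 36682)) - 85045 = (2*(-341)/(194 - 341) + (-16813 - 36682)) - 85045 = (2*(-341)/(-147) - 53495) - 85045 = (2*(-341)*(-1/147) - 53495) - 85045 = (682/147 - 53495) - 85045 = -7863083/147 - 85045 = -20364698/147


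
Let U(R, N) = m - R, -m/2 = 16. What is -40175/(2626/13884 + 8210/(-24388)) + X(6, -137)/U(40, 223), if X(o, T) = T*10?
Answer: 2354594805215/8644284 ≈ 2.7239e+5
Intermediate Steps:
m = -32 (m = -2*16 = -32)
U(R, N) = -32 - R
X(o, T) = 10*T
-40175/(2626/13884 + 8210/(-24388)) + X(6, -137)/U(40, 223) = -40175/(2626/13884 + 8210/(-24388)) + (10*(-137))/(-32 - 1*40) = -40175/(2626*(1/13884) + 8210*(-1/24388)) - 1370/(-32 - 40) = -40175/(101/534 - 4105/12194) - 1370/(-72) = -40175/(-240119/1627899) - 1370*(-1/72) = -40175*(-1627899/240119) + 685/36 = 65400842325/240119 + 685/36 = 2354594805215/8644284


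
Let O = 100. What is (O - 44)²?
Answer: 3136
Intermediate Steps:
(O - 44)² = (100 - 44)² = 56² = 3136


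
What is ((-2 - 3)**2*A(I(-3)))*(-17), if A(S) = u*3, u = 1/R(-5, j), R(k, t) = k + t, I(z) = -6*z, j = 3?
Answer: 1275/2 ≈ 637.50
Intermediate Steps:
I(z) = -6*z
u = -1/2 (u = 1/(-5 + 3) = 1/(-2) = -1/2 ≈ -0.50000)
A(S) = -3/2 (A(S) = -1/2*3 = -3/2)
((-2 - 3)**2*A(I(-3)))*(-17) = ((-2 - 3)**2*(-3/2))*(-17) = ((-5)**2*(-3/2))*(-17) = (25*(-3/2))*(-17) = -75/2*(-17) = 1275/2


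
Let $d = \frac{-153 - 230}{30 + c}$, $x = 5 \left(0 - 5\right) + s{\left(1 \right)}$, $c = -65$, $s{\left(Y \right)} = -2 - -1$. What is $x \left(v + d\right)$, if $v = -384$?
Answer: $\frac{339482}{35} \approx 9699.5$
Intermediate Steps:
$s{\left(Y \right)} = -1$ ($s{\left(Y \right)} = -2 + 1 = -1$)
$x = -26$ ($x = 5 \left(0 - 5\right) - 1 = 5 \left(-5\right) - 1 = -25 - 1 = -26$)
$d = \frac{383}{35}$ ($d = \frac{-153 - 230}{30 - 65} = - \frac{383}{-35} = \left(-383\right) \left(- \frac{1}{35}\right) = \frac{383}{35} \approx 10.943$)
$x \left(v + d\right) = - 26 \left(-384 + \frac{383}{35}\right) = \left(-26\right) \left(- \frac{13057}{35}\right) = \frac{339482}{35}$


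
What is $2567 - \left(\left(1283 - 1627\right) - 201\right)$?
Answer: $3112$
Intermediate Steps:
$2567 - \left(\left(1283 - 1627\right) - 201\right) = 2567 - \left(-344 - 201\right) = 2567 - -545 = 2567 + 545 = 3112$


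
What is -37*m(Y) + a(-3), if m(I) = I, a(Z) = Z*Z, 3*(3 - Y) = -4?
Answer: -454/3 ≈ -151.33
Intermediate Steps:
Y = 13/3 (Y = 3 - 1/3*(-4) = 3 + 4/3 = 13/3 ≈ 4.3333)
a(Z) = Z**2
-37*m(Y) + a(-3) = -37*13/3 + (-3)**2 = -481/3 + 9 = -454/3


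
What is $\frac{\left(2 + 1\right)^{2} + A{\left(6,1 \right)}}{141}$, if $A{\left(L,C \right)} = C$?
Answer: $\frac{10}{141} \approx 0.070922$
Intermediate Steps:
$\frac{\left(2 + 1\right)^{2} + A{\left(6,1 \right)}}{141} = \frac{\left(2 + 1\right)^{2} + 1}{141} = \frac{3^{2} + 1}{141} = \frac{9 + 1}{141} = \frac{1}{141} \cdot 10 = \frac{10}{141}$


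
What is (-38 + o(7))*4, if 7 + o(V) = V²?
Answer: 16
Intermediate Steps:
o(V) = -7 + V²
(-38 + o(7))*4 = (-38 + (-7 + 7²))*4 = (-38 + (-7 + 49))*4 = (-38 + 42)*4 = 4*4 = 16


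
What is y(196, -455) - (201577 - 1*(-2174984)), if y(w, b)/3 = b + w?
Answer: -2377338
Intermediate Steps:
y(w, b) = 3*b + 3*w (y(w, b) = 3*(b + w) = 3*b + 3*w)
y(196, -455) - (201577 - 1*(-2174984)) = (3*(-455) + 3*196) - (201577 - 1*(-2174984)) = (-1365 + 588) - (201577 + 2174984) = -777 - 1*2376561 = -777 - 2376561 = -2377338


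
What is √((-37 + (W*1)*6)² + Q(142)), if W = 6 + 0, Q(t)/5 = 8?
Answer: √41 ≈ 6.4031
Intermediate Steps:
Q(t) = 40 (Q(t) = 5*8 = 40)
W = 6
√((-37 + (W*1)*6)² + Q(142)) = √((-37 + (6*1)*6)² + 40) = √((-37 + 6*6)² + 40) = √((-37 + 36)² + 40) = √((-1)² + 40) = √(1 + 40) = √41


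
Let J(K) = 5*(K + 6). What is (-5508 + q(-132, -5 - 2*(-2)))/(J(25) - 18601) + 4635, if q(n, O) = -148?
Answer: 42751433/9223 ≈ 4635.3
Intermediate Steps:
J(K) = 30 + 5*K (J(K) = 5*(6 + K) = 30 + 5*K)
(-5508 + q(-132, -5 - 2*(-2)))/(J(25) - 18601) + 4635 = (-5508 - 148)/((30 + 5*25) - 18601) + 4635 = -5656/((30 + 125) - 18601) + 4635 = -5656/(155 - 18601) + 4635 = -5656/(-18446) + 4635 = -5656*(-1/18446) + 4635 = 2828/9223 + 4635 = 42751433/9223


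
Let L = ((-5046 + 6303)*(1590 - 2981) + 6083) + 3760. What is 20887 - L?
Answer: 1759531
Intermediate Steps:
L = -1738644 (L = (1257*(-1391) + 6083) + 3760 = (-1748487 + 6083) + 3760 = -1742404 + 3760 = -1738644)
20887 - L = 20887 - 1*(-1738644) = 20887 + 1738644 = 1759531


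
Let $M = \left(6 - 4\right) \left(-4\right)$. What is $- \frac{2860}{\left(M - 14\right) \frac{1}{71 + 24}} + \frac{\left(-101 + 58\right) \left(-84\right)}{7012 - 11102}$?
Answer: $\frac{25253944}{2045} \approx 12349.0$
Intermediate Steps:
$M = -8$ ($M = 2 \left(-4\right) = -8$)
$- \frac{2860}{\left(M - 14\right) \frac{1}{71 + 24}} + \frac{\left(-101 + 58\right) \left(-84\right)}{7012 - 11102} = - \frac{2860}{\left(-8 - 14\right) \frac{1}{71 + 24}} + \frac{\left(-101 + 58\right) \left(-84\right)}{7012 - 11102} = - \frac{2860}{\left(-22\right) \frac{1}{95}} + \frac{\left(-43\right) \left(-84\right)}{-4090} = - \frac{2860}{\left(-22\right) \frac{1}{95}} + 3612 \left(- \frac{1}{4090}\right) = - \frac{2860}{- \frac{22}{95}} - \frac{1806}{2045} = \left(-2860\right) \left(- \frac{95}{22}\right) - \frac{1806}{2045} = 12350 - \frac{1806}{2045} = \frac{25253944}{2045}$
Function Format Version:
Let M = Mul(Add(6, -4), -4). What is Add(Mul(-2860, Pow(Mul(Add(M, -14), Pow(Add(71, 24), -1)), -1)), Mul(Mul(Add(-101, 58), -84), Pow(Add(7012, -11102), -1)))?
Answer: Rational(25253944, 2045) ≈ 12349.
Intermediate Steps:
M = -8 (M = Mul(2, -4) = -8)
Add(Mul(-2860, Pow(Mul(Add(M, -14), Pow(Add(71, 24), -1)), -1)), Mul(Mul(Add(-101, 58), -84), Pow(Add(7012, -11102), -1))) = Add(Mul(-2860, Pow(Mul(Add(-8, -14), Pow(Add(71, 24), -1)), -1)), Mul(Mul(Add(-101, 58), -84), Pow(Add(7012, -11102), -1))) = Add(Mul(-2860, Pow(Mul(-22, Pow(95, -1)), -1)), Mul(Mul(-43, -84), Pow(-4090, -1))) = Add(Mul(-2860, Pow(Mul(-22, Rational(1, 95)), -1)), Mul(3612, Rational(-1, 4090))) = Add(Mul(-2860, Pow(Rational(-22, 95), -1)), Rational(-1806, 2045)) = Add(Mul(-2860, Rational(-95, 22)), Rational(-1806, 2045)) = Add(12350, Rational(-1806, 2045)) = Rational(25253944, 2045)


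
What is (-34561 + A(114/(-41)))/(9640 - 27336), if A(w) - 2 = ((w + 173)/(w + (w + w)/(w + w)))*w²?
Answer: 618791093/310218464 ≈ 1.9947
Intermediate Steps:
A(w) = 2 + w²*(173 + w)/(1 + w) (A(w) = 2 + ((w + 173)/(w + (w + w)/(w + w)))*w² = 2 + ((173 + w)/(w + (2*w)/((2*w))))*w² = 2 + ((173 + w)/(w + (2*w)*(1/(2*w))))*w² = 2 + ((173 + w)/(w + 1))*w² = 2 + ((173 + w)/(1 + w))*w² = 2 + w²*(173 + w)/(1 + w))
(-34561 + A(114/(-41)))/(9640 - 27336) = (-34561 + (2 + (114/(-41))³ + 2*(114/(-41)) + 173*(114/(-41))²)/(1 + 114/(-41)))/(9640 - 27336) = (-34561 + (2 + (114*(-1/41))³ + 2*(114*(-1/41)) + 173*(114*(-1/41))²)/(1 + 114*(-1/41)))/(-17696) = (-34561 + (2 + (-114/41)³ + 2*(-114/41) + 173*(-114/41)²)/(1 - 114/41))*(-1/17696) = (-34561 + (2 - 1481544/68921 - 228/41 + 173*(12996/1681))/(-73/41))*(-1/17696) = (-34561 - 41*(2 - 1481544/68921 - 228/41 + 2248308/1681)/73)*(-1/17696) = (-34561 - 41/73*90453658/68921)*(-1/17696) = (-34561 - 90453658/122713)*(-1/17696) = -4331537651/122713*(-1/17696) = 618791093/310218464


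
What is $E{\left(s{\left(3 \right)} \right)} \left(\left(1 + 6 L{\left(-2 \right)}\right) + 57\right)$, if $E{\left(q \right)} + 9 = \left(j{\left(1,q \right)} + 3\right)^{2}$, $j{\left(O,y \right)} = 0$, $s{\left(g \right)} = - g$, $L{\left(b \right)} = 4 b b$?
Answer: $0$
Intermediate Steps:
$L{\left(b \right)} = 4 b^{2}$
$E{\left(q \right)} = 0$ ($E{\left(q \right)} = -9 + \left(0 + 3\right)^{2} = -9 + 3^{2} = -9 + 9 = 0$)
$E{\left(s{\left(3 \right)} \right)} \left(\left(1 + 6 L{\left(-2 \right)}\right) + 57\right) = 0 \left(\left(1 + 6 \cdot 4 \left(-2\right)^{2}\right) + 57\right) = 0 \left(\left(1 + 6 \cdot 4 \cdot 4\right) + 57\right) = 0 \left(\left(1 + 6 \cdot 16\right) + 57\right) = 0 \left(\left(1 + 96\right) + 57\right) = 0 \left(97 + 57\right) = 0 \cdot 154 = 0$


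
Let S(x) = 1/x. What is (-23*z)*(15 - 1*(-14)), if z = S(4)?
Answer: -667/4 ≈ -166.75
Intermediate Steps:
S(x) = 1/x
z = 1/4 ≈ 0.25000
(-23*z)*(15 - 1*(-14)) = (-23*1/4)*(15 - 1*(-14)) = -23*(15 + 14)/4 = -23/4*29 = -667/4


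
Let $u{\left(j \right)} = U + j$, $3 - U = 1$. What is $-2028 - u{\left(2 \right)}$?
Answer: $-2032$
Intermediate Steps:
$U = 2$ ($U = 3 - 1 = 2$)
$u{\left(j \right)} = 2 + j$
$-2028 - u{\left(2 \right)} = -2028 - \left(2 + 2\right) = -2028 - 4 = -2032$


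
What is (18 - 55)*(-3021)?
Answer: 111777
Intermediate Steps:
(18 - 55)*(-3021) = -37*(-3021) = 111777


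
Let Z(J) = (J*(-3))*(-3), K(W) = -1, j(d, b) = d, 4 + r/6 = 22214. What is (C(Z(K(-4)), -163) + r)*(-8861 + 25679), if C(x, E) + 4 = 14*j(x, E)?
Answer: 2238980340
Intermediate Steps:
r = 133260 (r = -24 + 6*22214 = -24 + 133284 = 133260)
Z(J) = 9*J (Z(J) = -3*J*(-3) = 9*J)
C(x, E) = -4 + 14*x
(C(Z(K(-4)), -163) + r)*(-8861 + 25679) = ((-4 + 14*(9*(-1))) + 133260)*(-8861 + 25679) = ((-4 + 14*(-9)) + 133260)*16818 = ((-4 - 126) + 133260)*16818 = (-130 + 133260)*16818 = 133130*16818 = 2238980340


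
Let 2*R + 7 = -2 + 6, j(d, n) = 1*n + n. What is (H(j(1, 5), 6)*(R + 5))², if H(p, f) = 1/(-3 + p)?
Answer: ¼ ≈ 0.25000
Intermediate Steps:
j(d, n) = 2*n (j(d, n) = n + n = 2*n)
R = -3/2 (R = -7/2 + (-2 + 6)/2 = -7/2 + (½)*4 = -7/2 + 2 = -3/2 ≈ -1.5000)
(H(j(1, 5), 6)*(R + 5))² = ((-3/2 + 5)/(-3 + 2*5))² = ((7/2)/(-3 + 10))² = ((7/2)/7)² = ((⅐)*(7/2))² = (½)² = ¼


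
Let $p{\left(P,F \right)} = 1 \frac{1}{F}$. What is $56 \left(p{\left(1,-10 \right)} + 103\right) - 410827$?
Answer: $- \frac{2025323}{5} \approx -4.0506 \cdot 10^{5}$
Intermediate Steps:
$p{\left(P,F \right)} = \frac{1}{F}$
$56 \left(p{\left(1,-10 \right)} + 103\right) - 410827 = 56 \left(\frac{1}{-10} + 103\right) - 410827 = 56 \left(- \frac{1}{10} + 103\right) - 410827 = 56 \cdot \frac{1029}{10} - 410827 = \frac{28812}{5} - 410827 = - \frac{2025323}{5}$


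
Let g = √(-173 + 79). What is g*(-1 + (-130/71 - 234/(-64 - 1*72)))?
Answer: -5361*I*√94/4828 ≈ -10.766*I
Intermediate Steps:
g = I*√94 (g = √(-94) = I*√94 ≈ 9.6954*I)
g*(-1 + (-130/71 - 234/(-64 - 1*72))) = (I*√94)*(-1 + (-130/71 - 234/(-64 - 1*72))) = (I*√94)*(-1 + (-130*1/71 - 234/(-64 - 72))) = (I*√94)*(-1 + (-130/71 - 234/(-136))) = (I*√94)*(-1 + (-130/71 - 234*(-1/136))) = (I*√94)*(-1 + (-130/71 + 117/68)) = (I*√94)*(-1 - 533/4828) = (I*√94)*(-5361/4828) = -5361*I*√94/4828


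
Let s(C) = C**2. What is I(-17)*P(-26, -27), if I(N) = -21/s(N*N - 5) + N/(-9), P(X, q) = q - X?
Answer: -1370963/725904 ≈ -1.8886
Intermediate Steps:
I(N) = -21/(-5 + N**2)**2 - N/9 (I(N) = -21/(N*N - 5)**2 + N/(-9) = -21/(N**2 - 5)**2 + N*(-1/9) = -21/(-5 + N**2)**2 - N/9)
I(-17)*P(-26, -27) = (-21/(-5 + (-17)**2)**2 - 1/9*(-17))*(-27 - 1*(-26)) = (-21/(-5 + 289)**2 + 17/9)*(-27 + 26) = (-21/284**2 + 17/9)*(-1) = (-21*1/80656 + 17/9)*(-1) = (-21/80656 + 17/9)*(-1) = (1370963/725904)*(-1) = -1370963/725904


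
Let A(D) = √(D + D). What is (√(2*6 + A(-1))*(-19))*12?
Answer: -228*√(12 + I*√2) ≈ -791.18 - 46.46*I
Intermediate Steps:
A(D) = √2*√D (A(D) = √(2*D) = √2*√D)
(√(2*6 + A(-1))*(-19))*12 = (√(2*6 + √2*√(-1))*(-19))*12 = (√(12 + √2*I)*(-19))*12 = (√(12 + I*√2)*(-19))*12 = -19*√(12 + I*√2)*12 = -228*√(12 + I*√2)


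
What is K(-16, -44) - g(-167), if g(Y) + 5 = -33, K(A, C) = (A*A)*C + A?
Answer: -11242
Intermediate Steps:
K(A, C) = A + C*A² (K(A, C) = A²*C + A = C*A² + A = A + C*A²)
g(Y) = -38 (g(Y) = -5 - 33 = -38)
K(-16, -44) - g(-167) = -16*(1 - 16*(-44)) - 1*(-38) = -16*(1 + 704) + 38 = -16*705 + 38 = -11280 + 38 = -11242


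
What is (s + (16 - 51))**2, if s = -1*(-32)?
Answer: 9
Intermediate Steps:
s = 32
(s + (16 - 51))**2 = (32 + (16 - 51))**2 = (32 - 35)**2 = (-3)**2 = 9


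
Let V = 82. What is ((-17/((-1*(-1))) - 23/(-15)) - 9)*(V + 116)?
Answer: -24222/5 ≈ -4844.4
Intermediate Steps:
((-17/((-1*(-1))) - 23/(-15)) - 9)*(V + 116) = ((-17/((-1*(-1))) - 23/(-15)) - 9)*(82 + 116) = ((-17/1 - 23*(-1/15)) - 9)*198 = ((-17*1 + 23/15) - 9)*198 = ((-17 + 23/15) - 9)*198 = (-232/15 - 9)*198 = -367/15*198 = -24222/5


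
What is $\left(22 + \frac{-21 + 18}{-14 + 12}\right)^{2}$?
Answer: $\frac{2209}{4} \approx 552.25$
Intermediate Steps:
$\left(22 + \frac{-21 + 18}{-14 + 12}\right)^{2} = \left(22 - \frac{3}{-2}\right)^{2} = \left(22 - - \frac{3}{2}\right)^{2} = \left(22 + \frac{3}{2}\right)^{2} = \left(\frac{47}{2}\right)^{2} = \frac{2209}{4}$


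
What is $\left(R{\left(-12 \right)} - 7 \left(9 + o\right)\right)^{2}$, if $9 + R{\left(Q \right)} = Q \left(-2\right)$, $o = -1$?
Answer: $1681$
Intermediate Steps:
$R{\left(Q \right)} = -9 - 2 Q$ ($R{\left(Q \right)} = -9 + Q \left(-2\right) = -9 - 2 Q$)
$\left(R{\left(-12 \right)} - 7 \left(9 + o\right)\right)^{2} = \left(\left(-9 - -24\right) - 7 \left(9 - 1\right)\right)^{2} = \left(\left(-9 + 24\right) - 56\right)^{2} = \left(15 - 56\right)^{2} = \left(-41\right)^{2} = 1681$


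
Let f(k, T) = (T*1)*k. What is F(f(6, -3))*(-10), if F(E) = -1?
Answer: 10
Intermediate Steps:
f(k, T) = T*k
F(f(6, -3))*(-10) = -1*(-10) = 10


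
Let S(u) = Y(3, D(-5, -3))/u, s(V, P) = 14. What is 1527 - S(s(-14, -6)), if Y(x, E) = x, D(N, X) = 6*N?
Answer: 21375/14 ≈ 1526.8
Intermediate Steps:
S(u) = 3/u
1527 - S(s(-14, -6)) = 1527 - 3/14 = 21375/14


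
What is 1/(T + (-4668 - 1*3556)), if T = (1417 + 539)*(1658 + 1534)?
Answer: 1/6235328 ≈ 1.6038e-7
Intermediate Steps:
T = 6243552 (T = 1956*3192 = 6243552)
1/(T + (-4668 - 1*3556)) = 1/(6243552 + (-4668 - 1*3556)) = 1/(6243552 + (-4668 - 3556)) = 1/(6243552 - 8224) = 1/6235328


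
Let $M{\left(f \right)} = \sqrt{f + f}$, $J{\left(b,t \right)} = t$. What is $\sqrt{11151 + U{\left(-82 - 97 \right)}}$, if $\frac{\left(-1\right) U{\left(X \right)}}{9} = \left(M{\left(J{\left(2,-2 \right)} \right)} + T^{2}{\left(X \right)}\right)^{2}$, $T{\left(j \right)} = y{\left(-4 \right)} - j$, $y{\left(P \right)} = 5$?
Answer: $3 \sqrt{-1146227493 - 135424 i} \approx 6.0 - 1.0157 \cdot 10^{5} i$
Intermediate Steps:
$T{\left(j \right)} = 5 - j$
$M{\left(f \right)} = \sqrt{2} \sqrt{f}$ ($M{\left(f \right)} = \sqrt{2 f} = \sqrt{2} \sqrt{f}$)
$U{\left(X \right)} = - 9 \left(\left(5 - X\right)^{2} + 2 i\right)^{2}$ ($U{\left(X \right)} = - 9 \left(\sqrt{2} \sqrt{-2} + \left(5 - X\right)^{2}\right)^{2} = - 9 \left(\sqrt{2} i \sqrt{2} + \left(5 - X\right)^{2}\right)^{2} = - 9 \left(2 i + \left(5 - X\right)^{2}\right)^{2} = - 9 \left(\left(5 - X\right)^{2} + 2 i\right)^{2}$)
$\sqrt{11151 + U{\left(-82 - 97 \right)}} = \sqrt{11151 - 9 \left(\left(-5 - 179\right)^{2} + 2 i\right)^{2}} = \sqrt{11151 - 9 \left(\left(-184\right)^{2} + 2 i\right)^{2}} = \sqrt{11151 - 9 \left(33856 + 2 i\right)^{2}}$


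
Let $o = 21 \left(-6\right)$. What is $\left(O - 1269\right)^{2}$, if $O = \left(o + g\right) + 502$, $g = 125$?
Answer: $589824$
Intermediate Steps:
$o = -126$
$O = 501$ ($O = \left(-126 + 125\right) + 502 = -1 + 502 = 501$)
$\left(O - 1269\right)^{2} = \left(501 - 1269\right)^{2} = \left(-768\right)^{2} = 589824$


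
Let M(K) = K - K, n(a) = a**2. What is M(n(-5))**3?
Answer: 0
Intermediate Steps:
M(K) = 0
M(n(-5))**3 = 0**3 = 0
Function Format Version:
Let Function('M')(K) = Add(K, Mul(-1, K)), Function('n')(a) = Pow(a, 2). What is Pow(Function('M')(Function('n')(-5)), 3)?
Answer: 0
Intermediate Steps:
Function('M')(K) = 0
Pow(Function('M')(Function('n')(-5)), 3) = Pow(0, 3) = 0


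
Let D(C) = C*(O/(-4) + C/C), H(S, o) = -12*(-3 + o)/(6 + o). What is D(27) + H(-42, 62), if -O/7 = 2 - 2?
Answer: 282/17 ≈ 16.588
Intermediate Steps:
O = 0 (O = -7*(2 - 2) = -7*0 = 0)
H(S, o) = -12*(-3 + o)/(6 + o)
D(C) = C (D(C) = C*(0/(-4) + C/C) = C*(0*(-¼) + 1) = C*(0 + 1) = C*1 = C)
D(27) + H(-42, 62) = 27 + 12*(3 - 1*62)/(6 + 62) = 27 + 12*(3 - 62)/68 = 27 + 12*(1/68)*(-59) = 27 - 177/17 = 282/17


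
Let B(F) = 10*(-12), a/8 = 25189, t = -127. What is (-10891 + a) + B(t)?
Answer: 190501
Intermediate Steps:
a = 201512 (a = 8*25189 = 201512)
B(F) = -120
(-10891 + a) + B(t) = (-10891 + 201512) - 120 = 190621 - 120 = 190501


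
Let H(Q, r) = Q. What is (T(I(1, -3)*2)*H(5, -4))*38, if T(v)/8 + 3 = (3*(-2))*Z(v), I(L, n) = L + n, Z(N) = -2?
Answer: 13680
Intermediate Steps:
T(v) = 72 (T(v) = -24 + 8*((3*(-2))*(-2)) = -24 + 8*(-6*(-2)) = -24 + 8*12 = -24 + 96 = 72)
(T(I(1, -3)*2)*H(5, -4))*38 = (72*5)*38 = 360*38 = 13680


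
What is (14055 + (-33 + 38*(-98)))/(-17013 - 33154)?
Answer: -10298/50167 ≈ -0.20527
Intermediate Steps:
(14055 + (-33 + 38*(-98)))/(-17013 - 33154) = (14055 + (-33 - 3724))/(-50167) = (14055 - 3757)*(-1/50167) = 10298*(-1/50167) = -10298/50167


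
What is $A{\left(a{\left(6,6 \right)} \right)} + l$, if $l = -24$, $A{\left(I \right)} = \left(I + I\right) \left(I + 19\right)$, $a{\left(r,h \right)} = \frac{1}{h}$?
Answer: $- \frac{317}{18} \approx -17.611$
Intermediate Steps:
$A{\left(I \right)} = 2 I \left(19 + I\right)$
$A{\left(a{\left(6,6 \right)} \right)} + l = \frac{2 \left(19 + \frac{1}{6}\right)}{6} - 24 = 2 \cdot \frac{1}{6} \left(19 + \frac{1}{6}\right) - 24 = 2 \cdot \frac{1}{6} \cdot \frac{115}{6} - 24 = \frac{115}{18} - 24 = - \frac{317}{18}$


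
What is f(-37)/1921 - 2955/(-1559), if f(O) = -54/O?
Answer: 210116721/110809043 ≈ 1.8962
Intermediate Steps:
f(-37)/1921 - 2955/(-1559) = -54/(-37)/1921 - 2955/(-1559) = -54*(-1/37)*(1/1921) - 2955*(-1/1559) = (54/37)*(1/1921) + 2955/1559 = 54/71077 + 2955/1559 = 210116721/110809043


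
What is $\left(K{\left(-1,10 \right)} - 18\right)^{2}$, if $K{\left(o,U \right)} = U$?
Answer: $64$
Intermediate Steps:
$\left(K{\left(-1,10 \right)} - 18\right)^{2} = \left(10 - 18\right)^{2} = \left(-8\right)^{2} = 64$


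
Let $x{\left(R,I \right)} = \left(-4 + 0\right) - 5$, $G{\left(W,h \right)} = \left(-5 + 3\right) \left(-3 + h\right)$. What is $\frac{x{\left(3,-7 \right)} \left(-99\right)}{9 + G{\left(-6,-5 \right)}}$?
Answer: $\frac{891}{25} \approx 35.64$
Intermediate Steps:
$G{\left(W,h \right)} = 6 - 2 h$ ($G{\left(W,h \right)} = - 2 \left(-3 + h\right) = 6 - 2 h$)
$x{\left(R,I \right)} = -9$ ($x{\left(R,I \right)} = -4 - 5 = -9$)
$\frac{x{\left(3,-7 \right)} \left(-99\right)}{9 + G{\left(-6,-5 \right)}} = \frac{\left(-9\right) \left(-99\right)}{9 + \left(6 - -10\right)} = \frac{891}{9 + \left(6 + 10\right)} = \frac{891}{9 + 16} = \frac{891}{25}$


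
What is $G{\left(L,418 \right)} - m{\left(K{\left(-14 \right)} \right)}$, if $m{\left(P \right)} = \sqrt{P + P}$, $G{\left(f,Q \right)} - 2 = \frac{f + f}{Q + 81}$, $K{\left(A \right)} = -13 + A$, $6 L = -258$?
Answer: $\frac{912}{499} - 3 i \sqrt{6} \approx 1.8277 - 7.3485 i$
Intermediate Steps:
$L = -43$ ($L = \frac{1}{6} \left(-258\right) = -43$)
$G{\left(f,Q \right)} = 2 + \frac{2 f}{81 + Q}$ ($G{\left(f,Q \right)} = 2 + \frac{f + f}{Q + 81} = 2 + \frac{2 f}{81 + Q}$)
$m{\left(P \right)} = \sqrt{2} \sqrt{P}$ ($m{\left(P \right)} = \sqrt{2 P} = \sqrt{2} \sqrt{P}$)
$G{\left(L,418 \right)} - m{\left(K{\left(-14 \right)} \right)} = \frac{2 \left(81 + 418 - 43\right)}{81 + 418} - \sqrt{2} \sqrt{-13 - 14} = 2 \cdot \frac{1}{499} \cdot 456 - \sqrt{2} \sqrt{-27} = 2 \cdot \frac{1}{499} \cdot 456 - \sqrt{2} \cdot 3 i \sqrt{3} = \frac{912}{499} - 3 i \sqrt{6}$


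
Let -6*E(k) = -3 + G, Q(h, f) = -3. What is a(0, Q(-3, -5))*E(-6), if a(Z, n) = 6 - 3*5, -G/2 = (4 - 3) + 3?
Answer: -33/2 ≈ -16.500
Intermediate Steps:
G = -8 (G = -2*((4 - 3) + 3) = -2*(1 + 3) = -2*4 = -8)
E(k) = 11/6 (E(k) = -(-3 - 8)/6 = -⅙*(-11) = 11/6)
a(Z, n) = -9 (a(Z, n) = 6 - 15 = -9)
a(0, Q(-3, -5))*E(-6) = -9*11/6 = -33/2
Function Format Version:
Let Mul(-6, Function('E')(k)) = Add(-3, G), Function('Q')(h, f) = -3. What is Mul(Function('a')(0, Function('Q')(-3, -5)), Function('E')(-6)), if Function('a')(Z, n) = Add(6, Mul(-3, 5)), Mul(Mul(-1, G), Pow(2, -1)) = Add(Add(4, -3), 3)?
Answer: Rational(-33, 2) ≈ -16.500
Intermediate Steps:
G = -8 (G = Mul(-2, Add(Add(4, -3), 3)) = Mul(-2, Add(1, 3)) = Mul(-2, 4) = -8)
Function('E')(k) = Rational(11, 6) (Function('E')(k) = Mul(Rational(-1, 6), Add(-3, -8)) = Mul(Rational(-1, 6), -11) = Rational(11, 6))
Function('a')(Z, n) = -9 (Function('a')(Z, n) = Add(6, -15) = -9)
Mul(Function('a')(0, Function('Q')(-3, -5)), Function('E')(-6)) = Mul(-9, Rational(11, 6)) = Rational(-33, 2)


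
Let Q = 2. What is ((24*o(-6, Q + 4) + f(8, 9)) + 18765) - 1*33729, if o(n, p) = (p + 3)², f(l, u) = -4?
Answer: -13024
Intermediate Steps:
o(n, p) = (3 + p)²
((24*o(-6, Q + 4) + f(8, 9)) + 18765) - 1*33729 = ((24*(3 + (2 + 4))² - 4) + 18765) - 1*33729 = ((24*(3 + 6)² - 4) + 18765) - 33729 = ((24*9² - 4) + 18765) - 33729 = ((24*81 - 4) + 18765) - 33729 = ((1944 - 4) + 18765) - 33729 = (1940 + 18765) - 33729 = 20705 - 33729 = -13024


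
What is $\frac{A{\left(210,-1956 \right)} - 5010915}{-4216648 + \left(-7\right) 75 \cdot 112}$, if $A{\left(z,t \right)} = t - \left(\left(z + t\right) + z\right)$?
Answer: $\frac{5011335}{4275448} \approx 1.1721$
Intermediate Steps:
$A{\left(z,t \right)} = - 2 z$ ($A{\left(z,t \right)} = t - \left(\left(t + z\right) + z\right) = t - \left(t + 2 z\right) = - 2 z$)
$\frac{A{\left(210,-1956 \right)} - 5010915}{-4216648 + \left(-7\right) 75 \cdot 112} = \frac{\left(-2\right) 210 - 5010915}{-4216648 + \left(-7\right) 75 \cdot 112} = \frac{-420 - 5010915}{-4216648 - 58800} = - \frac{5011335}{-4216648 - 58800} = - \frac{5011335}{-4275448} = \left(-5011335\right) \left(- \frac{1}{4275448}\right) = \frac{5011335}{4275448}$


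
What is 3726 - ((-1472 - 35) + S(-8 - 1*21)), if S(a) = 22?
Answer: 5211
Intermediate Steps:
3726 - ((-1472 - 35) + S(-8 - 1*21)) = 3726 - ((-1472 - 35) + 22) = 3726 - (-1507 + 22) = 3726 - 1*(-1485) = 3726 + 1485 = 5211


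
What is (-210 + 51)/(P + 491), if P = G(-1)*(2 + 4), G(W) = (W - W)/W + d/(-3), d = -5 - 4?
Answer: -159/509 ≈ -0.31238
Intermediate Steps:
d = -9
G(W) = 3 (G(W) = (W - W)/W - 9/(-3) = 0/W - 9*(-⅓) = 0 + 3 = 3)
P = 18 (P = 3*(2 + 4) = 3*6 = 18)
(-210 + 51)/(P + 491) = (-210 + 51)/(18 + 491) = -159/509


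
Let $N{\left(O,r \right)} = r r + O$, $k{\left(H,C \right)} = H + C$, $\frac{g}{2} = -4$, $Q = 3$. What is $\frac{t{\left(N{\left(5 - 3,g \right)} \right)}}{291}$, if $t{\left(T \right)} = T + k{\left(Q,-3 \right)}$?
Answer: $\frac{22}{97} \approx 0.2268$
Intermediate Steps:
$g = -8$ ($g = 2 \left(-4\right) = -8$)
$k{\left(H,C \right)} = C + H$
$N{\left(O,r \right)} = O + r^{2}$ ($N{\left(O,r \right)} = r^{2} + O = O + r^{2}$)
$t{\left(T \right)} = T$ ($t{\left(T \right)} = T + \left(-3 + 3\right) = T + 0 = T$)
$\frac{t{\left(N{\left(5 - 3,g \right)} \right)}}{291} = \frac{\left(5 - 3\right) + \left(-8\right)^{2}}{291} = \left(\left(5 - 3\right) + 64\right) \frac{1}{291} = \left(2 + 64\right) \frac{1}{291} = 66 \cdot \frac{1}{291} = \frac{22}{97}$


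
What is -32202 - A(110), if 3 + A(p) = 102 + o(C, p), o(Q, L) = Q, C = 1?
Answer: -32302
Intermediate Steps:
A(p) = 100 (A(p) = -3 + (102 + 1) = -3 + 103 = 100)
-32202 - A(110) = -32202 - 1*100 = -32202 - 100 = -32302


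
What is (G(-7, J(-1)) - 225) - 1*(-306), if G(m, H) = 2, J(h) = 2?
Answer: 83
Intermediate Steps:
(G(-7, J(-1)) - 225) - 1*(-306) = (2 - 225) - 1*(-306) = -223 + 306 = 83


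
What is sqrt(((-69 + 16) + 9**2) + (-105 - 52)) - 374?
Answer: -374 + I*sqrt(129) ≈ -374.0 + 11.358*I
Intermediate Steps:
sqrt(((-69 + 16) + 9**2) + (-105 - 52)) - 374 = sqrt((-53 + 81) - 157) - 374 = sqrt(28 - 157) - 374 = sqrt(-129) - 374 = I*sqrt(129) - 374 = -374 + I*sqrt(129)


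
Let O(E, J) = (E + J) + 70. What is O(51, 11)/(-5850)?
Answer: -22/975 ≈ -0.022564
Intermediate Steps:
O(E, J) = 70 + E + J
O(51, 11)/(-5850) = (70 + 51 + 11)/(-5850) = 132*(-1/5850) = -22/975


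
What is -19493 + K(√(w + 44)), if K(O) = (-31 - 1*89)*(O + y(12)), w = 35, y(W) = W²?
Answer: -36773 - 120*√79 ≈ -37840.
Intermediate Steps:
K(O) = -17280 - 120*O (K(O) = (-31 - 1*89)*(O + 12²) = (-31 - 89)*(O + 144) = -120*(144 + O) = -17280 - 120*O)
-19493 + K(√(w + 44)) = -19493 + (-17280 - 120*√(35 + 44)) = -19493 + (-17280 - 120*√79) = -36773 - 120*√79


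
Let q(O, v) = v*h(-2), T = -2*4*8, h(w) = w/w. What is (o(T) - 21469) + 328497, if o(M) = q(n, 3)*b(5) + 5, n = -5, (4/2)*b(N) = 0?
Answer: 307033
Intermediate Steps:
h(w) = 1
b(N) = 0 (b(N) = (½)*0 = 0)
T = -64 (T = -8*8 = -64)
q(O, v) = v (q(O, v) = v*1 = v)
o(M) = 5 (o(M) = 3*0 + 5 = 0 + 5 = 5)
(o(T) - 21469) + 328497 = (5 - 21469) + 328497 = -21464 + 328497 = 307033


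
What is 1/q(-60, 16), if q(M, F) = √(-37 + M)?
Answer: -I*√97/97 ≈ -0.10153*I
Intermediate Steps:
1/q(-60, 16) = 1/(√(-37 - 60)) = 1/(√(-97)) = 1/(I*√97) = -I*√97/97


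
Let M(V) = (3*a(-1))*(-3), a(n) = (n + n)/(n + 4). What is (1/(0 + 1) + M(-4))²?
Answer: 49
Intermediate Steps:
a(n) = 2*n/(4 + n) (a(n) = (2*n)/(4 + n) = 2*n/(4 + n))
M(V) = 6 (M(V) = (3*(2*(-1)/(4 - 1)))*(-3) = (3*(2*(-1)/3))*(-3) = (3*(2*(-1)*(⅓)))*(-3) = (3*(-⅔))*(-3) = -2*(-3) = 6)
(1/(0 + 1) + M(-4))² = (1/(0 + 1) + 6)² = (1/1 + 6)² = (1 + 6)² = 7² = 49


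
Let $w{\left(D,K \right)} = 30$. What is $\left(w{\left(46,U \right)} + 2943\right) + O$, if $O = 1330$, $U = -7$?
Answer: $4303$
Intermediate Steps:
$\left(w{\left(46,U \right)} + 2943\right) + O = \left(30 + 2943\right) + 1330 = 2973 + 1330 = 4303$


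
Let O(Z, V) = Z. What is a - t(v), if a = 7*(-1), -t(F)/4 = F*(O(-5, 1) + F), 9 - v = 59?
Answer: 10993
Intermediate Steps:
v = -50 (v = 9 - 1*59 = 9 - 59 = -50)
t(F) = -4*F*(-5 + F)
a = -7
a - t(v) = -7 - 4*(-50)*(5 - 1*(-50)) = -7 - 4*(-50)*(5 + 50) = -7 - 4*(-50)*55 = -7 - 1*(-11000) = -7 + 11000 = 10993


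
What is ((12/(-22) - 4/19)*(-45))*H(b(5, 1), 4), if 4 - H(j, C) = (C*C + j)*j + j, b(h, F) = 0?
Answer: 28440/209 ≈ 136.08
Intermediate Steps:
H(j, C) = 4 - j - j*(j + C²) (H(j, C) = 4 - ((C*C + j)*j + j) = 4 - ((C² + j)*j + j) = 4 - ((j + C²)*j + j) = 4 - (j*(j + C²) + j) = 4 - (j + j*(j + C²)) = 4 + (-j - j*(j + C²)) = 4 - j - j*(j + C²))
((12/(-22) - 4/19)*(-45))*H(b(5, 1), 4) = ((12/(-22) - 4/19)*(-45))*(4 - 1*0 - 1*0² - 1*0*4²) = ((12*(-1/22) - 4*1/19)*(-45))*(4 + 0 - 1*0 - 1*0*16) = ((-6/11 - 4/19)*(-45))*(4 + 0 + 0 + 0) = -158/209*(-45)*4 = (7110/209)*4 = 28440/209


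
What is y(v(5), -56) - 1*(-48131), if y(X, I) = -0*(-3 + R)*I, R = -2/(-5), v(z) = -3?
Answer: 48131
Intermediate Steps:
R = 2/5 (R = -2*(-1/5) = 2/5 ≈ 0.40000)
y(X, I) = 0 (y(X, I) = -0*(-3 + 2/5)*I = -0*(-13*I/5) = -1*0 = 0)
y(v(5), -56) - 1*(-48131) = 0 - 1*(-48131) = 0 + 48131 = 48131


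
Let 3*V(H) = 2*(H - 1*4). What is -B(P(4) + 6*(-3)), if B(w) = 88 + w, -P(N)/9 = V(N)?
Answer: -70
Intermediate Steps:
V(H) = -8/3 + 2*H/3 (V(H) = (2*(H - 1*4))/3 = (2*(H - 4))/3 = (2*(-4 + H))/3 = (-8 + 2*H)/3 = -8/3 + 2*H/3)
P(N) = 24 - 6*N (P(N) = -9*(-8/3 + 2*N/3) = 24 - 6*N)
-B(P(4) + 6*(-3)) = -(88 + ((24 - 6*4) + 6*(-3))) = -(88 + ((24 - 24) - 18)) = -(88 + (0 - 18)) = -(88 - 18) = -1*70 = -70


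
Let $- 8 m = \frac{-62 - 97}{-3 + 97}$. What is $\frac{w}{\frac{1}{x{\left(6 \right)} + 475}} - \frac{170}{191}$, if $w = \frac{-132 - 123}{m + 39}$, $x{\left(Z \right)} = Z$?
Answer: $- \frac{5874065250}{1877339} \approx -3128.9$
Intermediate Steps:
$m = \frac{159}{752}$ ($m = - \frac{\left(-62 - 97\right) \frac{1}{-3 + 97}}{8} = - \frac{\left(-159\right) \frac{1}{94}}{8} = \left(- \frac{1}{8}\right) \left(- \frac{159}{94}\right) = \frac{159}{752} \approx 0.21144$)
$w = - \frac{63920}{9829}$ ($w = \frac{-132 - 123}{\frac{159}{752} + 39} = - \frac{255}{\frac{29487}{752}} = \left(-255\right) \frac{752}{29487} = - \frac{63920}{9829} \approx -6.5032$)
$\frac{w}{\frac{1}{x{\left(6 \right)} + 475}} - \frac{170}{191} = - \frac{63920}{9829 \frac{1}{6 + 475}} - \frac{170}{191} = - \frac{63920}{9829 \cdot \frac{1}{481}} - \frac{170}{191} = - \frac{63920 \frac{1}{\frac{1}{481}}}{9829} - \frac{170}{191} = \left(- \frac{63920}{9829}\right) 481 - \frac{170}{191} = - \frac{30745520}{9829} - \frac{170}{191} = - \frac{5874065250}{1877339}$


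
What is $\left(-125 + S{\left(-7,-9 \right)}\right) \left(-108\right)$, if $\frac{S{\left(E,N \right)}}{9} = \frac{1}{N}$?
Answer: $13608$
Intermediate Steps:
$S{\left(E,N \right)} = \frac{9}{N}$
$\left(-125 + S{\left(-7,-9 \right)}\right) \left(-108\right) = \left(-125 + \frac{9}{-9}\right) \left(-108\right) = \left(-125 + 9 \left(- \frac{1}{9}\right)\right) \left(-108\right) = \left(-125 - 1\right) \left(-108\right) = \left(-126\right) \left(-108\right) = 13608$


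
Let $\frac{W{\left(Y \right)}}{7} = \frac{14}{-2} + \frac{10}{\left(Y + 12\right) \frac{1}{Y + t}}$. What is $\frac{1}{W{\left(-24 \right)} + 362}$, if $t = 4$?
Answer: $\frac{3}{1289} \approx 0.0023274$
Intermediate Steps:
$W{\left(Y \right)} = -49 + \frac{70 \left(4 + Y\right)}{12 + Y}$ ($W{\left(Y \right)} = 7 \left(\frac{14}{-2} + \frac{10}{\left(Y + 12\right) \frac{1}{Y + 4}}\right) = 7 \left(14 \left(- \frac{1}{2}\right) + \frac{10}{\left(12 + Y\right) \frac{1}{4 + Y}}\right) = 7 \left(-7 + \frac{10}{\frac{1}{4 + Y} \left(12 + Y\right)}\right) = 7 \left(-7 + 10 \frac{4 + Y}{12 + Y}\right) = 7 \left(-7 + \frac{10 \left(4 + Y\right)}{12 + Y}\right) = -49 + \frac{70 \left(4 + Y\right)}{12 + Y}$)
$\frac{1}{W{\left(-24 \right)} + 362} = \frac{1}{\frac{7 \left(-44 + 3 \left(-24\right)\right)}{12 - 24} + 362} = \frac{1}{\frac{7 \left(-44 - 72\right)}{-12} + 362} = \frac{1}{7 \left(- \frac{1}{12}\right) \left(-116\right) + 362} = \frac{1}{\frac{203}{3} + 362} = \frac{1}{\frac{1289}{3}} = \frac{3}{1289}$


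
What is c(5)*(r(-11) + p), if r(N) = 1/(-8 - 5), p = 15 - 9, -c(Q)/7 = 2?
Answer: -1078/13 ≈ -82.923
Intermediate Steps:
c(Q) = -14 (c(Q) = -7*2 = -14)
p = 6
r(N) = -1/13 (r(N) = 1/(-13) = -1/13)
c(5)*(r(-11) + p) = -14*(-1/13 + 6) = -14*77/13 = -1078/13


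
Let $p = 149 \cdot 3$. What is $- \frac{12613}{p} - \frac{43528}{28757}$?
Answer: $- \frac{2564893}{86271} \approx -29.731$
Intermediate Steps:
$p = 447$
$- \frac{12613}{p} - \frac{43528}{28757} = - \frac{12613}{447} - \frac{43528}{28757} = - \frac{2564893}{86271}$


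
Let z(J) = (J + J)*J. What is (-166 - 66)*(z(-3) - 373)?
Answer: 82360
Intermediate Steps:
z(J) = 2*J**2 (z(J) = (2*J)*J = 2*J**2)
(-166 - 66)*(z(-3) - 373) = (-166 - 66)*(2*(-3)**2 - 373) = -232*(2*9 - 373) = -232*(18 - 373) = -232*(-355) = 82360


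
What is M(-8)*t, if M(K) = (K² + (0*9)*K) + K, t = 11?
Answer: 616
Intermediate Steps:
M(K) = K + K² (M(K) = (K² + 0*K) + K = (K² + 0) + K = K² + K = K + K²)
M(-8)*t = -8*(1 - 8)*11 = -8*(-7)*11 = 56*11 = 616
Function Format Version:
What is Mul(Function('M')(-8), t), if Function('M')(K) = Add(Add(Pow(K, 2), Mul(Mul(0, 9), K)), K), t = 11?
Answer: 616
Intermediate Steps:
Function('M')(K) = Add(K, Pow(K, 2)) (Function('M')(K) = Add(Add(Pow(K, 2), Mul(0, K)), K) = Add(Add(Pow(K, 2), 0), K) = Add(Pow(K, 2), K) = Add(K, Pow(K, 2)))
Mul(Function('M')(-8), t) = Mul(Mul(-8, Add(1, -8)), 11) = Mul(Mul(-8, -7), 11) = Mul(56, 11) = 616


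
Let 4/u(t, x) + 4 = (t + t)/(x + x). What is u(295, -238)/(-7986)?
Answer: 476/4979271 ≈ 9.5596e-5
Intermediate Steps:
u(t, x) = 4/(-4 + t/x) (u(t, x) = 4/(-4 + (t + t)/(x + x)) = 4/(-4 + (2*t)/((2*x))) = 4/(-4 + (2*t)*(1/(2*x))) = 4/(-4 + t/x))
u(295, -238)/(-7986) = (4*(-238)/(295 - 4*(-238)))/(-7986) = (4*(-238)/(295 + 952))*(-1/7986) = (4*(-238)/1247)*(-1/7986) = (4*(-238)*(1/1247))*(-1/7986) = -952/1247*(-1/7986) = 476/4979271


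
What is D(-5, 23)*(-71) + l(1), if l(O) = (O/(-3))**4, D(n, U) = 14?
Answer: -80513/81 ≈ -993.99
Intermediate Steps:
l(O) = O**4/81 (l(O) = (O*(-1/3))**4 = (-O/3)**4 = O**4/81)
D(-5, 23)*(-71) + l(1) = 14*(-71) + (1/81)*1**4 = -994 + (1/81)*1 = -994 + 1/81 = -80513/81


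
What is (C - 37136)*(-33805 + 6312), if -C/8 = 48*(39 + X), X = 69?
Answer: 2161169744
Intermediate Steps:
C = -41472 (C = -384*(39 + 69) = -384*108 = -8*5184 = -41472)
(C - 37136)*(-33805 + 6312) = (-41472 - 37136)*(-33805 + 6312) = -78608*(-27493) = 2161169744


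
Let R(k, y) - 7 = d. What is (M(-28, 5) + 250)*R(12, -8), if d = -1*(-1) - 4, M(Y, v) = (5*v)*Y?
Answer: -1800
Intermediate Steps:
M(Y, v) = 5*Y*v
d = -3 (d = 1 - 4 = -3)
R(k, y) = 4 (R(k, y) = 7 - 3 = 4)
(M(-28, 5) + 250)*R(12, -8) = (5*(-28)*5 + 250)*4 = (-700 + 250)*4 = -450*4 = -1800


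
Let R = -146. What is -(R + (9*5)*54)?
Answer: -2284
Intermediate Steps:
-(R + (9*5)*54) = -(-146 + (9*5)*54) = -(-146 + 45*54) = -(-146 + 2430) = -1*2284 = -2284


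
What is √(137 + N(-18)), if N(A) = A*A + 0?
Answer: √461 ≈ 21.471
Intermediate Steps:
N(A) = A² (N(A) = A² + 0 = A²)
√(137 + N(-18)) = √(137 + (-18)²) = √(137 + 324) = √461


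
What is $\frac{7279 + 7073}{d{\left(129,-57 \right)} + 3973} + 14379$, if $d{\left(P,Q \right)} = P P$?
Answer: $\frac{148211529}{10307} \approx 14380.0$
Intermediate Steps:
$d{\left(P,Q \right)} = P^{2}$
$\frac{7279 + 7073}{d{\left(129,-57 \right)} + 3973} + 14379 = \frac{7279 + 7073}{129^{2} + 3973} + 14379 = \frac{14352}{16641 + 3973} + 14379 = \frac{14352}{20614} + 14379 = 14352 \cdot \frac{1}{20614} + 14379 = \frac{7176}{10307} + 14379 = \frac{148211529}{10307}$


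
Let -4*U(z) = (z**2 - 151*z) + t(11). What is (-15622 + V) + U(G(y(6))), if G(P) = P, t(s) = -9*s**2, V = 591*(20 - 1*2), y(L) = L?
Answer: -17977/4 ≈ -4494.3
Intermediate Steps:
V = 10638 (V = 591*(20 - 2) = 591*18 = 10638)
U(z) = 1089/4 - z**2/4 + 151*z/4 (U(z) = -((z**2 - 151*z) - 9*11**2)/4 = -((z**2 - 151*z) - 9*121)/4 = -((z**2 - 151*z) - 1089)/4 = -(-1089 + z**2 - 151*z)/4 = 1089/4 - z**2/4 + 151*z/4)
(-15622 + V) + U(G(y(6))) = (-15622 + 10638) + (1089/4 - 1/4*6**2 + (151/4)*6) = -4984 + (1089/4 - 1/4*36 + 453/2) = -4984 + (1089/4 - 9 + 453/2) = -4984 + 1959/4 = -17977/4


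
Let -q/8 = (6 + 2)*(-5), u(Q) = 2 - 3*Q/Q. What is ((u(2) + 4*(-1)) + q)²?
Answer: 99225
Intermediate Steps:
u(Q) = -1 (u(Q) = 2 - 3*1 = 2 - 3 = -1)
q = 320 (q = -8*(6 + 2)*(-5) = -64*(-5) = -8*(-40) = 320)
((u(2) + 4*(-1)) + q)² = ((-1 + 4*(-1)) + 320)² = ((-1 - 4) + 320)² = (-5 + 320)² = 315² = 99225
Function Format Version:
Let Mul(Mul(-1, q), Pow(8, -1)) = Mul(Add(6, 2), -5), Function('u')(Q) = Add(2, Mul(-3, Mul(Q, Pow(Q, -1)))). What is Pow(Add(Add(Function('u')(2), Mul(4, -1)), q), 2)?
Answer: 99225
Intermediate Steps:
Function('u')(Q) = -1 (Function('u')(Q) = Add(2, Mul(-3, 1)) = Add(2, -3) = -1)
q = 320 (q = Mul(-8, Mul(Add(6, 2), -5)) = Mul(-8, Mul(8, -5)) = Mul(-8, -40) = 320)
Pow(Add(Add(Function('u')(2), Mul(4, -1)), q), 2) = Pow(Add(Add(-1, Mul(4, -1)), 320), 2) = Pow(Add(Add(-1, -4), 320), 2) = Pow(Add(-5, 320), 2) = Pow(315, 2) = 99225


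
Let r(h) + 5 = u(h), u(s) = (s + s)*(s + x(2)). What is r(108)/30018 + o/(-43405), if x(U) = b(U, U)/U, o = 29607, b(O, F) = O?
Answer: 132967369/1302931290 ≈ 0.10205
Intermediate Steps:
x(U) = 1 (x(U) = U/U = 1)
u(s) = 2*s*(1 + s) (u(s) = (s + s)*(s + 1) = (2*s)*(1 + s) = 2*s*(1 + s))
r(h) = -5 + 2*h*(1 + h)
r(108)/30018 + o/(-43405) = (-5 + 2*108*(1 + 108))/30018 + 29607/(-43405) = (-5 + 2*108*109)*(1/30018) + 29607*(-1/43405) = (-5 + 23544)*(1/30018) - 29607/43405 = 23539*(1/30018) - 29607/43405 = 23539/30018 - 29607/43405 = 132967369/1302931290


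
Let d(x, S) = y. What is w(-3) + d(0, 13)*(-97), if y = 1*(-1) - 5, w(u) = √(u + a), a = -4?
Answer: 582 + I*√7 ≈ 582.0 + 2.6458*I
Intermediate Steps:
w(u) = √(-4 + u) (w(u) = √(u - 4) = √(-4 + u))
y = -6 (y = -1 - 5 = -6)
d(x, S) = -6
w(-3) + d(0, 13)*(-97) = √(-4 - 3) - 6*(-97) = √(-7) + 582 = I*√7 + 582 = 582 + I*√7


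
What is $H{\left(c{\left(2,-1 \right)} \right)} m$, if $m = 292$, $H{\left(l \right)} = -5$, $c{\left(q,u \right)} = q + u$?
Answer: $-1460$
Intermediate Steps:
$H{\left(c{\left(2,-1 \right)} \right)} m = \left(-5\right) 292 = -1460$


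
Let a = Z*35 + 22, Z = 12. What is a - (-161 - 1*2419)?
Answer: 3022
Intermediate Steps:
a = 442 (a = 12*35 + 22 = 420 + 22 = 442)
a - (-161 - 1*2419) = 442 - (-161 - 1*2419) = 442 - (-161 - 2419) = 442 - 1*(-2580) = 442 + 2580 = 3022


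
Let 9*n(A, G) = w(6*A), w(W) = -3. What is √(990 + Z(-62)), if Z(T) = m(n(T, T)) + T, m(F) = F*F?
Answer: √8353/3 ≈ 30.465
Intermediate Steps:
n(A, G) = -⅓ (n(A, G) = (⅑)*(-3) = -⅓)
m(F) = F²
Z(T) = ⅑ + T (Z(T) = (-⅓)² + T = ⅑ + T)
√(990 + Z(-62)) = √(990 + (⅑ - 62)) = √(990 - 557/9) = √(8353/9) = √8353/3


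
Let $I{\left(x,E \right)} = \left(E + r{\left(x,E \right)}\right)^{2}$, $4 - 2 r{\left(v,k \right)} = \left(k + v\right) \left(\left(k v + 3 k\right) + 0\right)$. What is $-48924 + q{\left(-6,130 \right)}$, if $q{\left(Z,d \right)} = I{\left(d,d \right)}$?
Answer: $5051561865700$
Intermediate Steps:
$r{\left(v,k \right)} = 2 - \frac{\left(k + v\right) \left(3 k + k v\right)}{2}$ ($r{\left(v,k \right)} = 2 - \frac{\left(k + v\right) \left(\left(k v + 3 k\right) + 0\right)}{2} = 2 - \frac{\left(k + v\right) \left(\left(3 k + k v\right) + 0\right)}{2} = 2 - \frac{\left(k + v\right) \left(3 k + k v\right)}{2}$)
$I{\left(x,E \right)} = \left(2 + E - \frac{3 E^{2}}{2} - \frac{3 E x}{2} - \frac{E x^{2}}{2} - \frac{x E^{2}}{2}\right)^{2}$ ($I{\left(x,E \right)} = \left(E - \left(-2 + \frac{3 E^{2}}{2} + \frac{E x^{2}}{2} + \frac{x E^{2}}{2} + \frac{3 E x}{2}\right)\right)^{2} = \left(2 + E - \frac{3 E^{2}}{2} - \frac{3 E x}{2} - \frac{E x^{2}}{2} - \frac{x E^{2}}{2}\right)^{2}$)
$q{\left(Z,d \right)} = \frac{\left(-4 - 2 d + 2 d^{3} + 6 d^{2}\right)^{2}}{4}$ ($q{\left(Z,d \right)} = \frac{\left(-4 - 2 d + 3 d^{2} + d d^{2} + d d^{2} + 3 d d\right)^{2}}{4} = \frac{\left(-4 - 2 d + 3 d^{2} + d^{3} + d^{3} + 3 d^{2}\right)^{2}}{4} = \frac{\left(-4 - 2 d + 2 d^{3} + 6 d^{2}\right)^{2}}{4}$)
$-48924 + q{\left(-6,130 \right)} = -48924 + \left(-2 + 130^{3} - 130 + 3 \cdot 130^{2}\right)^{2} = -48924 + \left(-2 + 2197000 - 130 + 3 \cdot 16900\right)^{2} = -48924 + \left(-2 + 2197000 - 130 + 50700\right)^{2} = -48924 + 2247568^{2} = -48924 + 5051561914624 = 5051561865700$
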